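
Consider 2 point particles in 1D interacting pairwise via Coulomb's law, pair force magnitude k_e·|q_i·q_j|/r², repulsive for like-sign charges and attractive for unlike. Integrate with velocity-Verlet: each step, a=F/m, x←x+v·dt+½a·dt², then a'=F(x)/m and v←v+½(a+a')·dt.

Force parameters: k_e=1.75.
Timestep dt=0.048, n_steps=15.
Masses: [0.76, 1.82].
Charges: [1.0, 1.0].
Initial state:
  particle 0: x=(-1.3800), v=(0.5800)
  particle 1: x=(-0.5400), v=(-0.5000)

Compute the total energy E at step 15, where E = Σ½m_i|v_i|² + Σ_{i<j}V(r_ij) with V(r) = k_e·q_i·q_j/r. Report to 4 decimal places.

step 0: x0=(-1.3800) x1=(-0.5400)
step 1: x0=(-1.3559) x1=(-0.5624)
step 2: x0=(-1.3403) x1=(-0.5813)
step 3: x0=(-1.3338) x1=(-0.5964)
step 4: x0=(-1.3371) x1=(-0.6074)
step 5: x0=(-1.3504) x1=(-0.6142)
step 6: x0=(-1.3735) x1=(-0.6170)
step 7: x0=(-1.4058) x1=(-0.6158)
step 8: x0=(-1.4466) x1=(-0.6112)
step 9: x0=(-1.4951) x1=(-0.6033)
step 10: x0=(-1.5502) x1=(-0.5927)
step 11: x0=(-1.6111) x1=(-0.5796)
step 12: x0=(-1.6770) x1=(-0.5645)
step 13: x0=(-1.7471) x1=(-0.5476)
step 14: x0=(-1.8210) x1=(-0.5291)
step 15: x0=(-1.8980) x1=(-0.5093)
step 0 velocities: v0=(0.5800) v1=(-0.5000)
step 0: KE=0.3553, PE=2.0833, E=2.4387
step 15 velocities: v0=(-1.6335) v1=(0.4243)
step 15: KE=1.1778, PE=1.2602, E=2.4380

2.4380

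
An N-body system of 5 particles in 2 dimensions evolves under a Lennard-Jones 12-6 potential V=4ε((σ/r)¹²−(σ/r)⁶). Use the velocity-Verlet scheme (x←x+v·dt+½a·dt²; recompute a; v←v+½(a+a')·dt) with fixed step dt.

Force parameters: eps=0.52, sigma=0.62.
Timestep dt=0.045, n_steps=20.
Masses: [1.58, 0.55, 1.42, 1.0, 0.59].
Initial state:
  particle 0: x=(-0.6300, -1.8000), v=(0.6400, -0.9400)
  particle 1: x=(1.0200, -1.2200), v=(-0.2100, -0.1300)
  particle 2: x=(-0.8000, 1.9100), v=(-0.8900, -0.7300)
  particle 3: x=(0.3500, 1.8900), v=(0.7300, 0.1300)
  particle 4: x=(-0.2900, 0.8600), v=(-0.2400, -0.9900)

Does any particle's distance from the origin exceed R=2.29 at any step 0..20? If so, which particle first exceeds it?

yes, particle 0

step 0: x0=(-0.6300, -1.8000) x1=(1.0200, -1.2200) x2=(-0.8000, 1.9100) x3=(0.3500, 1.8900) x4=(-0.2900, 0.8600)
step 1: x0=(-0.6012, -1.8423) x1=(1.0105, -1.2259) x2=(-0.8398, 1.8770) x3=(0.3825, 1.8957) x4=(-0.3008, 0.8161)
step 2: x0=(-0.5724, -1.8846) x1=(1.0010, -1.2317) x2=(-0.8792, 1.8437) x3=(0.4145, 1.9012) x4=(-0.3117, 0.7731)
step 3: x0=(-0.5435, -1.9269) x1=(0.9914, -1.2376) x2=(-0.9184, 1.8103) x3=(0.4462, 1.9065) x4=(-0.3227, 0.7309)
step 4: x0=(-0.5146, -1.9691) x1=(0.9817, -1.2435) x2=(-0.9573, 1.7766) x3=(0.4777, 1.9117) x4=(-0.3339, 0.6894)
step 5: x0=(-0.4858, -2.0114) x1=(0.9720, -1.2495) x2=(-0.9961, 1.7428) x3=(0.5090, 1.9168) x4=(-0.3452, 0.6484)
step 6: x0=(-0.4568, -2.0536) x1=(0.9622, -1.2554) x2=(-1.0347, 1.7088) x3=(0.5402, 1.9219) x4=(-0.3566, 0.6079)
step 7: x0=(-0.4279, -2.0959) x1=(0.9523, -1.2614) x2=(-1.0731, 1.6747) x3=(0.5713, 1.9268) x4=(-0.3682, 0.5678)
step 8: x0=(-0.3989, -2.1381) x1=(0.9424, -1.2675) x2=(-1.1115, 1.6405) x3=(0.6023, 1.9318) x4=(-0.3799, 0.5280)
step 9: x0=(-0.3699, -2.1803) x1=(0.9323, -1.2736) x2=(-1.1498, 1.6061) x3=(0.6333, 1.9367) x4=(-0.3918, 0.4886)
step 10: x0=(-0.3409, -2.2224) x1=(0.9222, -1.2797) x2=(-1.1880, 1.5717) x3=(0.6643, 1.9416) x4=(-0.4038, 0.4494)
step 11: x0=(-0.3118, -2.2646) x1=(0.9119, -1.2859) x2=(-1.2261, 1.5372) x3=(0.6952, 1.9464) x4=(-0.4160, 0.4105)
step 12: x0=(-0.2828, -2.3067) x1=(0.9016, -1.2921) x2=(-1.2642, 1.5025) x3=(0.7261, 1.9513) x4=(-0.4282, 0.3717)
step 13: x0=(-0.2536, -2.3488) x1=(0.8911, -1.2984) x2=(-1.3021, 1.4679) x3=(0.7570, 1.9561) x4=(-0.4406, 0.3332)
step 14: x0=(-0.2245, -2.3908) x1=(0.8806, -1.3048) x2=(-1.3401, 1.4331) x3=(0.7879, 1.9610) x4=(-0.4531, 0.2948)
step 15: x0=(-0.1953, -2.4329) x1=(0.8700, -1.3113) x2=(-1.3780, 1.3983) x3=(0.8187, 1.9658) x4=(-0.4656, 0.2565)
step 16: x0=(-0.1661, -2.4749) x1=(0.8593, -1.3178) x2=(-1.4158, 1.3635) x3=(0.8496, 1.9706) x4=(-0.4783, 0.2184)
step 17: x0=(-0.1369, -2.5168) x1=(0.8485, -1.3244) x2=(-1.4536, 1.3286) x3=(0.8804, 1.9754) x4=(-0.4910, 0.1804)
step 18: x0=(-0.1076, -2.5588) x1=(0.8376, -1.3311) x2=(-1.4913, 1.2936) x3=(0.9113, 1.9802) x4=(-0.5038, 0.1425)
step 19: x0=(-0.0783, -2.6007) x1=(0.8266, -1.3378) x2=(-1.5291, 1.2586) x3=(0.9421, 1.9850) x4=(-0.5167, 0.1046)
step 20: x0=(-0.0490, -2.6425) x1=(0.8155, -1.3447) x2=(-1.5667, 1.2236) x3=(0.9729, 1.9898) x4=(-0.5296, 0.0669)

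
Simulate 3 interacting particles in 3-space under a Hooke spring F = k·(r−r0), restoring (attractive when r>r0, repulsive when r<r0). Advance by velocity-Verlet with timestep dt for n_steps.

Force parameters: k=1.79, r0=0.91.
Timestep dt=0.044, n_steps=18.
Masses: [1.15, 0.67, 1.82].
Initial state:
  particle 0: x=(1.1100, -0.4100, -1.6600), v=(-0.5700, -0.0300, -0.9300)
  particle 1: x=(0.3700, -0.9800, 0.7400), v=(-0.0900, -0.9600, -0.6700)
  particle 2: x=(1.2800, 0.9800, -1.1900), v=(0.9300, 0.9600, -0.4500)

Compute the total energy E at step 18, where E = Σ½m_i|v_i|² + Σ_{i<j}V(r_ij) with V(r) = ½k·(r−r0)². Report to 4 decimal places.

9.2600

step 0: x0=(1.1100, -0.4100, -1.6600) x1=(0.3700, -0.9800, 0.7400) x2=(1.2800, 0.9800, -1.1900)
step 1: x0=(1.0843, -0.4111, -1.6983) x1=(0.3689, -1.0178, 0.7031) x2=(1.3203, 1.0205, -1.2087)
step 2: x0=(1.0575, -0.4116, -1.7313) x1=(0.3736, -1.0463, 0.6513) x2=(1.3591, 1.0571, -1.2253)
step 3: x0=(1.0297, -0.4114, -1.7591) x1=(0.3841, -1.0651, 0.5848) x2=(1.3964, 1.0898, -1.2398)
step 4: x0=(1.0012, -0.4105, -1.7816) x1=(0.4004, -1.0740, 0.5040) x2=(1.4320, 1.1184, -1.2523)
step 5: x0=(0.9722, -0.4088, -1.7991) x1=(0.4223, -1.0728, 0.4094) x2=(1.4659, 1.1427, -1.2629)
step 6: x0=(0.9428, -0.4061, -1.8118) x1=(0.4498, -1.0616, 0.3019) x2=(1.4980, 1.1627, -1.2719)
step 7: x0=(0.9133, -0.4023, -1.8198) x1=(0.4825, -1.0404, 0.1821) x2=(1.5281, 1.1784, -1.2792)
step 8: x0=(0.8840, -0.3974, -1.8236) x1=(0.5202, -1.0095, 0.0513) x2=(1.5564, 1.1897, -1.2852)
step 9: x0=(0.8551, -0.3910, -1.8235) x1=(0.5625, -0.9693, -0.0895) x2=(1.5827, 1.1967, -1.2899)
step 10: x0=(0.8269, -0.3831, -1.8199) x1=(0.6091, -0.9201, -0.2390) x2=(1.6070, 1.1995, -1.2937)
step 11: x0=(0.7995, -0.3736, -1.8133) x1=(0.6595, -0.8625, -0.3957) x2=(1.6294, 1.1982, -1.2966)
step 12: x0=(0.7733, -0.3622, -1.8042) x1=(0.7133, -0.7973, -0.5583) x2=(1.6497, 1.1928, -1.2990)
step 13: x0=(0.7483, -0.3488, -1.7932) x1=(0.7702, -0.7251, -0.7252) x2=(1.6682, 1.1837, -1.3010)
step 14: x0=(0.7248, -0.3334, -1.7808) x1=(0.8298, -0.6468, -0.8949) x2=(1.6847, 1.1709, -1.3029)
step 15: x0=(0.7027, -0.3156, -1.7676) x1=(0.8918, -0.5631, -1.0660) x2=(1.6995, 1.1547, -1.3048)
step 16: x0=(0.6821, -0.2955, -1.7541) x1=(0.9562, -0.4751, -1.2370) x2=(1.7124, 1.1355, -1.3069)
step 17: x0=(0.6626, -0.2730, -1.7406) x1=(1.0232, -0.3834, -1.4069) x2=(1.7237, 1.1133, -1.3093)
step 18: x0=(0.6438, -0.2481, -1.7274) x1=(1.0934, -0.2887, -1.5752) x2=(1.7334, 1.0886, -1.3123)
step 0 velocities: v0=(-0.5700, -0.0300, -0.9300) v1=(-0.0900, -0.9600, -0.6700) v2=(0.9300, 0.9600, -0.4500)
step 0: KE=2.9565, PE=6.3049, E=9.2614
step 18 velocities: v0=(-0.4231, 0.5887, 0.3040) v1=(1.6334, 2.1833, -3.8105) v2=(0.2027, -0.5881, -0.0736)
step 18: KE=8.0671, PE=1.1929, E=9.2600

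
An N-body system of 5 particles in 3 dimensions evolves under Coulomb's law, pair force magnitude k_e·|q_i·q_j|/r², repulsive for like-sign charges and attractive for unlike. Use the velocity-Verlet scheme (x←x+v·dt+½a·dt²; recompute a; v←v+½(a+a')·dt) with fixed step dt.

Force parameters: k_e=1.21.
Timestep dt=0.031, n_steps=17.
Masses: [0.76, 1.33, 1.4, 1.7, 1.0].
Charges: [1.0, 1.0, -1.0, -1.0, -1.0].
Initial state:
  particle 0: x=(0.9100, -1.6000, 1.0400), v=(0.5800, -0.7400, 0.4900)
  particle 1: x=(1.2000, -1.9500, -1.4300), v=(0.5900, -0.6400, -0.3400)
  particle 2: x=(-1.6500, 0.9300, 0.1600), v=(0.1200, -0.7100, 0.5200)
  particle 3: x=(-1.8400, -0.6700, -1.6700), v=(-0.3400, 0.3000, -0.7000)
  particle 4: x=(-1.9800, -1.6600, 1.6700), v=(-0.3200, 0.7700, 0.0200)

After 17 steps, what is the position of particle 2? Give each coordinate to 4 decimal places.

(-1.5724, 0.5704, 0.4408)

step 0: x0=(0.9100, -1.6000, 1.0400) x1=(1.2000, -1.9500, -1.4300) x2=(-1.6500, 0.9300, 0.1600) x3=(-1.8400, -0.6700, -1.6700) x4=(-1.9800, -1.6600, 1.6700)
step 1: x0=(0.9278, -1.6229, 1.0553) x1=(1.2182, -1.9698, -1.4406) x2=(-1.6462, 0.9080, 0.1761) x3=(-1.8505, -0.6607, -1.6918) x4=(-1.9898, -1.6362, 1.6707)
step 2: x0=(0.9453, -1.6456, 1.0707) x1=(1.2363, -1.9896, -1.4513) x2=(-1.6424, 0.8862, 0.1924) x3=(-1.8609, -0.6516, -1.7136) x4=(-1.9995, -1.6125, 1.6714)
step 3: x0=(0.9624, -1.6682, 1.0864) x1=(1.2543, -2.0093, -1.4620) x2=(-1.6384, 0.8644, 0.2086) x3=(-1.8713, -0.6425, -1.7356) x4=(-2.0091, -1.5890, 1.6723)
step 4: x0=(0.9792, -1.6907, 1.1022) x1=(1.2722, -2.0290, -1.4729) x2=(-1.6344, 0.8428, 0.2249) x3=(-1.8815, -0.6335, -1.7577) x4=(-2.0185, -1.5657, 1.6732)
step 5: x0=(0.9957, -1.7131, 1.1182) x1=(1.2900, -2.0486, -1.4838) x2=(-1.6302, 0.8212, 0.2413) x3=(-1.8917, -0.6246, -1.7798) x4=(-2.0277, -1.5425, 1.6743)
step 6: x0=(1.0119, -1.7353, 1.1343) x1=(1.3077, -2.0682, -1.4949) x2=(-1.6260, 0.7997, 0.2577) x3=(-1.9019, -0.6158, -1.8021) x4=(-2.0369, -1.5194, 1.6754)
step 7: x0=(1.0277, -1.7574, 1.1506) x1=(1.3252, -2.0878, -1.5060) x2=(-1.6216, 0.7784, 0.2742) x3=(-1.9120, -0.6071, -1.8245) x4=(-2.0459, -1.4966, 1.6767)
step 8: x0=(1.0433, -1.7793, 1.1670) x1=(1.3427, -2.1073, -1.5172) x2=(-1.6172, 0.7571, 0.2907) x3=(-1.9220, -0.5984, -1.8471) x4=(-2.0547, -1.4739, 1.6780)
step 9: x0=(1.0586, -1.8012, 1.1836) x1=(1.3600, -2.1267, -1.5284) x2=(-1.6127, 0.7360, 0.3072) x3=(-1.9319, -0.5898, -1.8697) x4=(-2.0635, -1.4513, 1.6795)
step 10: x0=(1.0735, -1.8228, 1.2003) x1=(1.3773, -2.1461, -1.5398) x2=(-1.6080, 0.7149, 0.3238) x3=(-1.9418, -0.5813, -1.8924) x4=(-2.0721, -1.4290, 1.6811)
step 11: x0=(1.0882, -1.8444, 1.2172) x1=(1.3944, -2.1655, -1.5512) x2=(-1.6033, 0.6939, 0.3405) x3=(-1.9516, -0.5729, -1.9153) x4=(-2.0806, -1.4069, 1.6829)
step 12: x0=(1.1025, -1.8658, 1.2342) x1=(1.4114, -2.1848, -1.5627) x2=(-1.5984, 0.6731, 0.3571) x3=(-1.9614, -0.5645, -1.9382) x4=(-2.0890, -1.3849, 1.6847)
step 13: x0=(1.1166, -1.8871, 1.2514) x1=(1.4284, -2.2040, -1.5743) x2=(-1.5934, 0.6523, 0.3738) x3=(-1.9711, -0.5562, -1.9613) x4=(-2.0974, -1.3631, 1.6867)
step 14: x0=(1.1304, -1.9083, 1.2687) x1=(1.4452, -2.2232, -1.5859) x2=(-1.5883, 0.6317, 0.3906) x3=(-1.9808, -0.5479, -1.9844) x4=(-2.1056, -1.3416, 1.6888)
step 15: x0=(1.1439, -1.9293, 1.2861) x1=(1.4620, -2.2424, -1.5976) x2=(-1.5831, 0.6112, 0.4073) x3=(-1.9904, -0.5397, -2.0077) x4=(-2.1137, -1.3202, 1.6911)
step 16: x0=(1.1572, -1.9502, 1.3036) x1=(1.4786, -2.2615, -1.6094) x2=(-1.5778, 0.5907, 0.4241) x3=(-2.0000, -0.5316, -2.0311) x4=(-2.1217, -1.2991, 1.6935)
step 17: x0=(1.1702, -1.9709, 1.3213) x1=(1.4952, -2.2806, -1.6212) x2=(-1.5724, 0.5704, 0.4408) x3=(-2.0095, -0.5236, -2.0545) x4=(-2.1296, -1.2781, 1.6961)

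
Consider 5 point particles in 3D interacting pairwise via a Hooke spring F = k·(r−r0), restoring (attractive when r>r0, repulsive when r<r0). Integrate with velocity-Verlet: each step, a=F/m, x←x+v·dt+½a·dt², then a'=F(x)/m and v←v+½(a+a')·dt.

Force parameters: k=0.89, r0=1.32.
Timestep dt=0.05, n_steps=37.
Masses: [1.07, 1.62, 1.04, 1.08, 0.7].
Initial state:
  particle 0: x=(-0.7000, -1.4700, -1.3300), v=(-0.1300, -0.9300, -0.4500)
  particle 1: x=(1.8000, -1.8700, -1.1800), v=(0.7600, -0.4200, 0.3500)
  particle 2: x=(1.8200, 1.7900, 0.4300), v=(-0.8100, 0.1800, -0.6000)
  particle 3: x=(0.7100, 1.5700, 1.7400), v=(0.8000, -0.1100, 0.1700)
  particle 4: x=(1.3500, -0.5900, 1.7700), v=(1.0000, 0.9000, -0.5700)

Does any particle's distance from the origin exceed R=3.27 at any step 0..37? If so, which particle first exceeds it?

step 0: x0=(-0.7000, -1.4700, -1.3300) x1=(1.8000, -1.8700, -1.1800) x2=(1.8200, 1.7900, 0.4300) x3=(0.7100, 1.5700, 1.7400) x4=(1.3500, -0.5900, 1.7700)
step 1: x0=(-0.7010, -1.5115, -1.3468) x1=(1.8365, -1.8870, -1.1592) x2=(1.7770, 1.7925, 0.3986) x3=(0.7503, 1.5589, 1.7438) x4=(1.3983, -0.5437, 1.7344)
step 2: x0=(-0.6907, -1.5426, -1.3520) x1=(1.8698, -1.8958, -1.1318) x2=(1.7295, 1.7821, 0.3645) x3=(0.7911, 1.5365, 1.7381) x4=(1.4428, -0.4955, 1.6847)
step 3: x0=(-0.6692, -1.5632, -1.3457) x1=(1.8998, -1.8966, -1.0982) x2=(1.6778, 1.7589, 0.3276) x3=(0.8323, 1.5031, 1.7231) x4=(1.4832, -0.4460, 1.6214)
step 4: x0=(-0.6365, -1.5733, -1.3282) x1=(1.9265, -1.8893, -1.0586) x2=(1.6223, 1.7231, 0.2882) x3=(0.8736, 1.4590, 1.6987) x4=(1.5196, -0.3958, 1.5451)
step 5: x0=(-0.5927, -1.5728, -1.2997) x1=(1.9499, -1.8742, -1.0132) x2=(1.5635, 1.6751, 0.2463) x3=(0.9149, 1.4043, 1.6653) x4=(1.5517, -0.3456, 1.4564)
step 6: x0=(-0.5382, -1.5621, -1.2607) x1=(1.9700, -1.8514, -0.9624) x2=(1.5018, 1.6154, 0.2021) x3=(0.9562, 1.3397, 1.6231) x4=(1.5795, -0.2962, 1.3563)
step 7: x0=(-0.4734, -1.5413, -1.2117) x1=(1.9867, -1.8212, -0.9067) x2=(1.4378, 1.5446, 0.1555) x3=(0.9973, 1.2656, 1.5726) x4=(1.6030, -0.2482, 1.2458)
step 8: x0=(-0.3988, -1.5109, -1.1534) x1=(2.0002, -1.7839, -0.8465) x2=(1.3718, 1.4634, 0.1069) x3=(1.0380, 1.1826, 1.5141) x4=(1.6226, -0.2021, 1.1258)
step 9: x0=(-0.3150, -1.4713, -1.0865) x1=(2.0105, -1.7400, -0.7822) x2=(1.3043, 1.3726, 0.0563) x3=(1.0783, 1.0915, 1.4483) x4=(1.6383, -0.1585, 0.9976)
step 10: x0=(-0.2227, -1.4232, -1.0119) x1=(2.0178, -1.6899, -0.7142) x2=(1.2357, 1.2731, 0.0039) x3=(1.1181, 0.9930, 1.3758) x4=(1.6505, -0.1180, 0.8622)
step 11: x0=(-0.1227, -1.3674, -0.9304) x1=(2.0221, -1.6340, -0.6432) x2=(1.1664, 1.1658, -0.0500) x3=(1.1573, 0.8878, 1.2973) x4=(1.6596, -0.0808, 0.7209)
step 12: x0=(-0.0160, -1.3045, -0.8431) x1=(2.0238, -1.5730, -0.5697) x2=(1.0967, 1.0517, -0.1054) x3=(1.1959, 0.7768, 1.2135) x4=(1.6660, -0.0472, 0.5748)
step 13: x0=(0.0967, -1.2356, -0.7509) x1=(2.0229, -1.5074, -0.4940) x2=(1.0270, 0.9319, -0.1620) x3=(1.2338, 0.6609, 1.1253) x4=(1.6704, -0.0173, 0.4249)
step 14: x0=(0.2142, -1.1616, -0.6547) x1=(2.0198, -1.4378, -0.4166) x2=(0.9574, 0.8074, -0.2195) x3=(1.2711, 0.5408, 1.0335) x4=(1.6733, 0.0092, 0.2722)
step 15: x0=(0.3356, -1.0835, -0.5557) x1=(2.0148, -1.3651, -0.3381) x2=(0.8881, 0.6792, -0.2777) x3=(1.3079, 0.4173, 0.9391) x4=(1.6753, 0.0325, 0.1174)
step 16: x0=(0.4599, -1.0024, -0.4545) x1=(2.0080, -1.2897, -0.2588) x2=(0.8191, 0.5483, -0.3363) x3=(1.3441, 0.2912, 0.8428) x4=(1.6772, 0.0535, -0.0389)
step 17: x0=(0.5860, -0.9195, -0.3522) x1=(1.9999, -1.2124, -0.1791) x2=(0.7505, 0.4155, -0.3950) x3=(1.3799, 0.1632, 0.7454) x4=(1.6795, 0.0728, -0.1962)
step 18: x0=(0.7130, -0.8358, -0.2492) x1=(1.9907, -1.1337, -0.0991) x2=(0.6823, 0.2817, -0.4537) x3=(1.4155, 0.0339, 0.6476) x4=(1.6826, 0.0912, -0.3544)
step 19: x0=(0.8402, -0.7523, -0.1461) x1=(1.9809, -1.0543, -0.0192) x2=(0.6143, 0.1473, -0.5123) x3=(1.4509, -0.0958, 0.5500) x4=(1.6867, 0.1096, -0.5133)
step 20: x0=(0.9669, -0.6696, -0.0429) x1=(1.9708, -0.9745, 0.0605) x2=(0.5466, 0.0129, -0.5707) x3=(1.4862, -0.2251, 0.4530) x4=(1.6919, 0.1283, -0.6730)
step 21: x0=(1.0928, -0.5880, 0.0602) x1=(1.9607, -0.8948, 0.1398) x2=(0.4793, -0.1217, -0.6289) x3=(1.5217, -0.3535, 0.3570) x4=(1.6979, 0.1472, -0.8331)
step 22: x0=(1.2171, -0.5069, 0.1627) x1=(1.9510, -0.8155, 0.2184) x2=(0.4125, -0.2566, -0.6869) x3=(1.5574, -0.4803, 0.2620) x4=(1.7041, 0.1659, -0.9931)
step 23: x0=(1.3387, -0.4256, 0.2647) x1=(1.9421, -0.7366, 0.2964) x2=(0.3470, -0.3918, -0.7443) x3=(1.5934, -0.6057, 0.1673) x4=(1.7101, 0.1837, -1.1519)
step 24: x0=(1.4575, -0.3423, 0.3666) x1=(1.9343, -0.6582, 0.3739) x2=(0.2835, -0.5271, -0.8007) x3=(1.6290, -0.7314, 0.0707) x4=(1.7154, 0.1999, -1.3080)
step 25: x0=(1.5741, -0.2567, 0.4680) x1=(1.9273, -0.5797, 0.4510) x2=(0.2230, -0.6622, -0.8556) x3=(1.6634, -0.8581, -0.0291) x4=(1.7196, 0.2137, -1.4598)
step 26: x0=(1.6885, -0.1689, 0.5679) x1=(1.9206, -0.5012, 0.5272) x2=(0.1664, -0.7964, -0.9085) x3=(1.6967, -0.9856, -0.1318) x4=(1.7226, 0.2244, -1.6057)
step 27: x0=(1.8005, -0.0795, 0.6653) x1=(1.9137, -0.4231, 0.6017) x2=(0.1145, -0.9293, -0.9589) x3=(1.7291, -1.1132, -0.2369) x4=(1.7241, 0.2313, -1.7437)
step 28: x0=(1.9103, 0.0112, 0.7591) x1=(1.9060, -0.3459, 0.6737) x2=(0.0683, -1.0599, -1.0064) x3=(1.7605, -1.2400, -0.3437) x4=(1.7240, 0.2340, -1.8722)
step 29: x0=(2.0177, 0.1023, 0.8482) x1=(1.8968, -0.2701, 0.7425) x2=(0.0286, -1.1876, -1.0505) x3=(1.7910, -1.3649, -0.4516) x4=(1.7224, 0.2319, -1.9895)
step 30: x0=(2.1229, 0.1928, 0.9315) x1=(1.8859, -0.1961, 0.8075) x2=(-0.0039, -1.3114, -1.0909) x3=(1.8205, -1.4869, -0.5598) x4=(1.7192, 0.2246, -2.0941)
step 31: x0=(2.2257, 0.2815, 1.0079) x1=(1.8727, -0.1240, 0.8679) x2=(-0.0285, -1.4305, -1.1272) x3=(1.8491, -1.6051, -0.6675) x4=(1.7146, 0.2119, -2.1845)
step 32: x0=(2.3254, 0.3671, 1.0763) x1=(1.8573, -0.0543, 0.9233) x2=(-0.0447, -1.5441, -1.1589) x3=(1.8768, -1.7185, -0.7740) x4=(1.7086, 0.1936, -2.2596)
step 33: x0=(2.4217, 0.4485, 1.1357) x1=(1.8396, 0.0128, 0.9733) x2=(-0.0519, -1.6514, -1.1859) x3=(1.9034, -1.8261, -0.8787) x4=(1.7016, 0.1696, -2.3184)
step 34: x0=(2.5140, 0.5246, 1.1852) x1=(1.8196, 0.0770, 1.0173) x2=(-0.0497, -1.7517, -1.2078) x3=(1.9291, -1.9272, -0.9806) x4=(1.6936, 0.1398, -2.3599)
step 35: x0=(2.6015, 0.5944, 1.2241) x1=(1.7975, 0.1379, 1.0550) x2=(-0.0379, -1.8442, -1.2244) x3=(1.9537, -2.0208, -1.0792) x4=(1.6849, 0.1044, -2.3837)
step 36: x0=(2.6839, 0.6570, 1.2517) x1=(1.7734, 0.1951, 1.0861) x2=(-0.0163, -1.9283, -1.2356) x3=(1.9774, -2.1064, -1.1736) x4=(1.6758, 0.0636, -2.3894)
step 37: x0=(2.7605, 0.7115, 1.2676) x1=(1.7474, 0.2482, 1.1103) x2=(0.0152, -2.0034, -1.2411) x3=(2.0000, -2.1833, -1.2633) x4=(1.6666, 0.0175, -2.3769)

no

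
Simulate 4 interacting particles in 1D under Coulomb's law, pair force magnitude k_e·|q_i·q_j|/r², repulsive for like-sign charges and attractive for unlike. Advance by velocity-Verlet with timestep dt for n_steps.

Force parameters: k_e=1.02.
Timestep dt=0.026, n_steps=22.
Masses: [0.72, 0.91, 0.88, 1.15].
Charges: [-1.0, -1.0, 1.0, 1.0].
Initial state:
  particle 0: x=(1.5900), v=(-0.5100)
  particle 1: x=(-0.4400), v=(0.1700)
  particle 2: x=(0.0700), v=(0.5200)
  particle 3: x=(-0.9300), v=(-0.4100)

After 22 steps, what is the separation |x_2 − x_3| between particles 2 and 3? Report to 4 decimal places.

step 0: x0=(1.5900) x1=(-0.4400) x2=(0.0700) x3=(-0.9300)
step 1: x0=(1.5766) x1=(-0.4358) x2=(0.0826) x3=(-0.9397)
step 2: x0=(1.5628) x1=(-0.4319) x2=(0.0933) x3=(-0.9474)
step 3: x0=(1.5487) x1=(-0.4284) x2=(0.1023) x3=(-0.9534)
step 4: x0=(1.5342) x1=(-0.4251) x2=(0.1096) x3=(-0.9577)
step 5: x0=(1.5193) x1=(-0.4220) x2=(0.1153) x3=(-0.9602)
step 6: x0=(1.5041) x1=(-0.4191) x2=(0.1193) x3=(-0.9612)
step 7: x0=(1.4884) x1=(-0.4164) x2=(0.1216) x3=(-0.9605)
step 8: x0=(1.4724) x1=(-0.4138) x2=(0.1224) x3=(-0.9581)
step 9: x0=(1.4559) x1=(-0.4113) x2=(0.1215) x3=(-0.9542)
step 10: x0=(1.4390) x1=(-0.4090) x2=(0.1190) x3=(-0.9487)
step 11: x0=(1.4216) x1=(-0.4068) x2=(0.1148) x3=(-0.9415)
step 12: x0=(1.4038) x1=(-0.4047) x2=(0.1089) x3=(-0.9326)
step 13: x0=(1.3856) x1=(-0.4026) x2=(0.1012) x3=(-0.9220)
step 14: x0=(1.3669) x1=(-0.4006) x2=(0.0917) x3=(-0.9097)
step 15: x0=(1.3477) x1=(-0.3987) x2=(0.0802) x3=(-0.8956)
step 16: x0=(1.3281) x1=(-0.3968) x2=(0.0665) x3=(-0.8795)
step 17: x0=(1.3079) x1=(-0.3948) x2=(0.0506) x3=(-0.8614)
step 18: x0=(1.2873) x1=(-0.3928) x2=(0.0322) x3=(-0.8411)
step 19: x0=(1.2663) x1=(-0.3906) x2=(0.0110) x3=(-0.8185)
step 20: x0=(1.2447) x1=(-0.3881) x2=(-0.0135) x3=(-0.7934)
step 21: x0=(1.2227) x1=(-0.3851) x2=(-0.0417) x3=(-0.7654)
step 22: x0=(1.2002) x1=(-0.3812) x2=(-0.0746) x3=(-0.7344)

0.6597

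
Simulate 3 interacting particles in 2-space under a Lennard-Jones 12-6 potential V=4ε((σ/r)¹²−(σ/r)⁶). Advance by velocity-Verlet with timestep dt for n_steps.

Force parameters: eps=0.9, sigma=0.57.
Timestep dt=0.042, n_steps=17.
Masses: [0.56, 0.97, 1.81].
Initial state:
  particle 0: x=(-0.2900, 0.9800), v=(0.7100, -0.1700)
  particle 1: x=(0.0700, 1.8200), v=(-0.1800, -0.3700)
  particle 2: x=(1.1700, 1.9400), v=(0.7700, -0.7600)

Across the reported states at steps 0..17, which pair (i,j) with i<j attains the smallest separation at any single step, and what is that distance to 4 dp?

pair (0,1), distance 0.5633

step 0: x0=(-0.2900, 0.9800) x1=(0.0700, 1.8200) x2=(1.1700, 1.9400)
step 1: x0=(-0.2594, 0.9746) x1=(0.0623, 1.8035) x2=(1.2022, 1.9081)
step 2: x0=(-0.2271, 0.9736) x1=(0.0542, 1.7845) x2=(1.2340, 1.8761)
step 3: x0=(-0.1929, 0.9779) x1=(0.0454, 1.7625) x2=(1.2657, 1.8441)
step 4: x0=(-0.1566, 0.9891) x1=(0.0357, 1.7366) x2=(1.2972, 1.8121)
step 5: x0=(-0.1178, 1.0098) x1=(0.0249, 1.7052) x2=(1.3285, 1.7800)
step 6: x0=(-0.0765, 1.0421) x1=(0.0129, 1.6671) x2=(1.3596, 1.7480)
step 7: x0=(-0.0358, 1.0697) x1=(0.0014, 1.6318) x2=(1.3907, 1.7159)
step 8: x0=(-0.0049, 0.9491) x1=(-0.0042, 1.6821) x2=(1.4217, 1.6838)
step 9: x0=(0.0261, 0.8399) x1=(-0.0097, 1.7259) x2=(1.4526, 1.6517)
step 10: x0=(0.0570, 0.7354) x1=(-0.0151, 1.7669) x2=(1.4834, 1.6196)
step 11: x0=(0.0878, 0.6326) x1=(-0.0202, 1.8069) x2=(1.5141, 1.5875)
step 12: x0=(0.1186, 0.5306) x1=(-0.0253, 1.8465) x2=(1.5448, 1.5553)
step 13: x0=(0.1494, 0.4290) x1=(-0.0303, 1.8859) x2=(1.5755, 1.5232)
step 14: x0=(0.1802, 0.3275) x1=(-0.0353, 1.9252) x2=(1.6062, 1.4911)
step 15: x0=(0.2110, 0.2261) x1=(-0.0402, 1.9645) x2=(1.6368, 1.4590)
step 16: x0=(0.2418, 0.1248) x1=(-0.0451, 2.0037) x2=(1.6674, 1.4268)
step 17: x0=(0.2726, 0.0236) x1=(-0.0500, 2.0429) x2=(1.6980, 1.3947)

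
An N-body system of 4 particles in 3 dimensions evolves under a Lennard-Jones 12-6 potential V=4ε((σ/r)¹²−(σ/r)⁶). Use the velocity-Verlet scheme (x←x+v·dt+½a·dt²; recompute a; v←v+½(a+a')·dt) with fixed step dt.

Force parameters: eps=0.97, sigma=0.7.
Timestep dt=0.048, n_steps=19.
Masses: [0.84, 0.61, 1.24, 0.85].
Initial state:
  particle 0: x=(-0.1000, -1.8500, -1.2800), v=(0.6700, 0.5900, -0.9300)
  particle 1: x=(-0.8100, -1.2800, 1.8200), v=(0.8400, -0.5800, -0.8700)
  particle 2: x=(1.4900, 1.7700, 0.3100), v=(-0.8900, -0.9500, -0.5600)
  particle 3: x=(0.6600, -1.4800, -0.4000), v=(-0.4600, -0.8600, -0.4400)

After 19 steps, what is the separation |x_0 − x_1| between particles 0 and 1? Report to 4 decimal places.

step 0: x0=(-0.1000, -1.8500, -1.2800) x1=(-0.8100, -1.2800, 1.8200) x2=(1.4900, 1.7700, 0.3100) x3=(0.6600, -1.4800, -0.4000)
step 1: x0=(-0.0673, -1.8214, -1.3240) x1=(-0.7697, -1.3078, 1.7782) x2=(1.4473, 1.7244, 0.2831) x3=(0.6374, -1.5215, -0.4217)
step 2: x0=(-0.0333, -1.7923, -1.3664) x1=(-0.7293, -1.3357, 1.7365) x2=(1.4046, 1.6788, 0.2562) x3=(0.6135, -1.5636, -0.4451)
step 3: x0=(0.0021, -1.7627, -1.4068) x1=(-0.6890, -1.3635, 1.6947) x2=(1.3618, 1.6332, 0.2294) x3=(0.5882, -1.6062, -0.4704)
step 4: x0=(0.0391, -1.7326, -1.4445) x1=(-0.6487, -1.3914, 1.6529) x2=(1.3191, 1.5876, 0.2025) x3=(0.5613, -1.6492, -0.4983)
step 5: x0=(0.0778, -1.7023, -1.4791) x1=(-0.6083, -1.4192, 1.6110) x2=(1.2764, 1.5420, 0.1756) x3=(0.5327, -1.6924, -0.5293)
step 6: x0=(0.1184, -1.6719, -1.5098) x1=(-0.5679, -1.4471, 1.5692) x2=(1.2337, 1.4964, 0.1487) x3=(0.5022, -1.7357, -0.5641)
step 7: x0=(0.1610, -1.6418, -1.5358) x1=(-0.5276, -1.4749, 1.5273) x2=(1.1909, 1.4508, 0.1218) x3=(0.4699, -1.7787, -0.6036)
step 8: x0=(0.2054, -1.6126, -1.5561) x1=(-0.4872, -1.5028, 1.4854) x2=(1.1482, 1.4052, 0.0950) x3=(0.4356, -1.8209, -0.6486)
step 9: x0=(0.2515, -1.5849, -1.5698) x1=(-0.4468, -1.5306, 1.4435) x2=(1.1055, 1.3595, 0.0681) x3=(0.3997, -1.8615, -0.7002)
step 10: x0=(0.2989, -1.5596, -1.5758) x1=(-0.4063, -1.5585, 1.4015) x2=(1.0628, 1.3139, 0.0412) x3=(0.3625, -1.8998, -0.7594)
step 11: x0=(0.3469, -1.5378, -1.5736) x1=(-0.3659, -1.5863, 1.3595) x2=(1.0200, 1.2683, 0.0143) x3=(0.3247, -1.9346, -0.8266)
step 12: x0=(0.3948, -1.5200, -1.5637) x1=(-0.3255, -1.6142, 1.3175) x2=(0.9773, 1.2227, -0.0126) x3=(0.2871, -1.9654, -0.9015)
step 13: x0=(0.4419, -1.5048, -1.5499) x1=(-0.2850, -1.6421, 1.2755) x2=(0.9346, 1.1771, -0.0395) x3=(0.2500, -1.9936, -0.9801)
step 14: x0=(0.4901, -1.4872, -1.5390) x1=(-0.2446, -1.6699, 1.2334) x2=(0.8919, 1.1314, -0.0663) x3=(0.2121, -2.0243, -1.0559)
step 15: x0=(0.5398, -1.4666, -1.5307) x1=(-0.2041, -1.6978, 1.1912) x2=(0.8491, 1.0858, -0.0932) x3=(0.1726, -2.0578, -1.1290)
step 16: x0=(0.5874, -1.4493, -1.5202) x1=(-0.1637, -1.7257, 1.1491) x2=(0.8064, 1.0402, -0.1201) x3=(0.1351, -2.0882, -1.2043)
step 17: x0=(0.6305, -1.4384, -1.5065) x1=(-0.1232, -1.7535, 1.1069) x2=(0.7637, 0.9945, -0.1470) x3=(0.1022, -2.1122, -1.2828)
step 18: x0=(0.6682, -1.4344, -1.4905) x1=(-0.0827, -1.7814, 1.0647) x2=(0.7209, 0.9489, -0.1739) x3=(0.0745, -2.1293, -1.3635)
step 19: x0=(0.7006, -1.4366, -1.4734) x1=(-0.0422, -1.8093, 1.0225) x2=(0.6782, 0.9032, -0.2008) x3=(0.0521, -2.1404, -1.4453)

2.6306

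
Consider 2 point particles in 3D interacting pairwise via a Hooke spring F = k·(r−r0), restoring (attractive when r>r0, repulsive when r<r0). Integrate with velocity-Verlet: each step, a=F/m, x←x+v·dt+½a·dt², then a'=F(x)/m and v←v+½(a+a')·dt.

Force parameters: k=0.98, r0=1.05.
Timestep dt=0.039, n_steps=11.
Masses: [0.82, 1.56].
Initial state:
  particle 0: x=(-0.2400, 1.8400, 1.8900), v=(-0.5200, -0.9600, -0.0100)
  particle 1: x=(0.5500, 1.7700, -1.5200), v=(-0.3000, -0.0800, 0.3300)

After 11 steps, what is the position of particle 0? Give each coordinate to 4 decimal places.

step 0: x0=(-0.2400, 1.8400, 1.8900) x1=(0.5500, 1.7700, -1.5200)
step 1: x0=(-0.2598, 1.8025, 1.8874) x1=(0.5380, 1.7669, -1.5060)
step 2: x0=(-0.2785, 1.7650, 1.8806) x1=(0.5255, 1.7638, -1.4897)
step 3: x0=(-0.2963, 1.7275, 1.8694) x1=(0.5125, 1.7608, -1.4712)
step 4: x0=(-0.3130, 1.6900, 1.8541) x1=(0.4989, 1.7577, -1.4505)
step 5: x0=(-0.3287, 1.6526, 1.8346) x1=(0.4848, 1.7545, -1.4275)
step 6: x0=(-0.3434, 1.6153, 1.8110) x1=(0.4702, 1.7513, -1.4025)
step 7: x0=(-0.3571, 1.5782, 1.7834) x1=(0.4550, 1.7480, -1.3753)
step 8: x0=(-0.3697, 1.5413, 1.7519) x1=(0.4393, 1.7446, -1.3461)
step 9: x0=(-0.3814, 1.5046, 1.7166) x1=(0.4231, 1.7411, -1.3149)
step 10: x0=(-0.3921, 1.4683, 1.6777) x1=(0.4064, 1.7374, -1.2818)
step 11: x0=(-0.4019, 1.4322, 1.6352) x1=(0.3891, 1.7335, -1.2468)

(-0.4019, 1.4322, 1.6352)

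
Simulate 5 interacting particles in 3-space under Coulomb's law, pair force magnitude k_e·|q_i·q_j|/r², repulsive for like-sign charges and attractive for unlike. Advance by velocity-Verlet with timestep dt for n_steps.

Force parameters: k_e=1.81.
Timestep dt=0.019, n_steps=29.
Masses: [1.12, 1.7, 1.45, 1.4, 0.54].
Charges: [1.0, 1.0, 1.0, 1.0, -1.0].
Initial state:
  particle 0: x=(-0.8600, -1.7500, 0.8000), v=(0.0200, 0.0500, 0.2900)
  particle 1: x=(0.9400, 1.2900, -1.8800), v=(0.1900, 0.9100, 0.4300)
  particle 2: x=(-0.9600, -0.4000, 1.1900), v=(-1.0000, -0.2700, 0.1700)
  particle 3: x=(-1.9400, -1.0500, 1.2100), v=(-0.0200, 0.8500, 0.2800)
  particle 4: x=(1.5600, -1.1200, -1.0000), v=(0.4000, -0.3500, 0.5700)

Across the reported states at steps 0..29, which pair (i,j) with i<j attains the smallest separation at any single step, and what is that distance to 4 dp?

step 0: x0=(-0.8600, -1.7500, 0.8000) x1=(0.9400, 1.2900, -1.8800) x2=(-0.9600, -0.4000, 1.1900) x3=(-1.9400, -1.0500, 1.2100) x4=(1.5600, -1.1200, -1.0000)
step 1: x0=(-0.8595, -1.7493, 0.8054) x1=(0.9436, 1.3073, -1.8718) x2=(-0.9789, -0.4049, 1.1933) x3=(-1.9406, -1.0339, 1.2154) x4=(1.5675, -1.1266, -0.9891)
step 2: x0=(-0.8586, -1.7490, 0.8106) x1=(0.9473, 1.3245, -1.8637) x2=(-0.9974, -0.4095, 1.1966) x3=(-1.9417, -1.0178, 1.2208) x4=(1.5746, -1.1330, -0.9781)
step 3: x0=(-0.8575, -1.7492, 0.8157) x1=(0.9510, 1.3418, -1.8556) x2=(-1.0157, -0.4137, 1.1999) x3=(-1.9433, -1.0019, 1.2263) x4=(1.5816, -1.1393, -0.9670)
step 4: x0=(-0.8560, -1.7499, 0.8205) x1=(0.9548, 1.3590, -1.8475) x2=(-1.0337, -0.4174, 1.2033) x3=(-1.9454, -0.9860, 1.2319) x4=(1.5882, -1.1454, -0.9557)
step 5: x0=(-0.8542, -1.7510, 0.8251) x1=(0.9586, 1.3762, -1.8394) x2=(-1.0514, -0.4208, 1.2068) x3=(-1.9481, -0.9702, 1.2376) x4=(1.5946, -1.1513, -0.9443)
step 6: x0=(-0.8521, -1.7525, 0.8296) x1=(0.9624, 1.3934, -1.8314) x2=(-1.0687, -0.4237, 1.2103) x3=(-1.9512, -0.9545, 1.2434) x4=(1.6006, -1.1572, -0.9329)
step 7: x0=(-0.8497, -1.7546, 0.8339) x1=(0.9663, 1.4106, -1.8234) x2=(-1.0857, -0.4263, 1.2139) x3=(-1.9549, -0.9389, 1.2492) x4=(1.6065, -1.1629, -0.9212)
step 8: x0=(-0.8470, -1.7570, 0.8380) x1=(0.9702, 1.4278, -1.8154) x2=(-1.1024, -0.4284, 1.2175) x3=(-1.9592, -0.9234, 1.2551) x4=(1.6120, -1.1684, -0.9095)
step 9: x0=(-0.8440, -1.7599, 0.8419) x1=(0.9742, 1.4449, -1.8074) x2=(-1.1187, -0.4300, 1.2211) x3=(-1.9640, -0.9081, 1.2612) x4=(1.6173, -1.1738, -0.8977)
step 10: x0=(-0.8407, -1.7633, 0.8456) x1=(0.9782, 1.4621, -1.7994) x2=(-1.1345, -0.4313, 1.2248) x3=(-1.9694, -0.8929, 1.2672) x4=(1.6223, -1.1791, -0.8857)
step 11: x0=(-0.8371, -1.7671, 0.8492) x1=(0.9822, 1.4792, -1.7915) x2=(-1.1500, -0.4321, 1.2285) x3=(-1.9754, -0.8778, 1.2734) x4=(1.6270, -1.1842, -0.8736)
step 12: x0=(-0.8332, -1.7713, 0.8526) x1=(0.9863, 1.4963, -1.7836) x2=(-1.1651, -0.4325, 1.2323) x3=(-1.9821, -0.8628, 1.2797) x4=(1.6315, -1.1892, -0.8614)
step 13: x0=(-0.8290, -1.7760, 0.8558) x1=(0.9904, 1.5135, -1.7757) x2=(-1.1798, -0.4324, 1.2361) x3=(-1.9893, -0.8481, 1.2860) x4=(1.6357, -1.1940, -0.8491)
step 14: x0=(-0.8245, -1.7810, 0.8589) x1=(0.9945, 1.5306, -1.7678) x2=(-1.1940, -0.4320, 1.2399) x3=(-1.9972, -0.8334, 1.2924) x4=(1.6396, -1.1988, -0.8367)
step 15: x0=(-0.8197, -1.7865, 0.8618) x1=(0.9987, 1.5477, -1.7600) x2=(-1.2077, -0.4311, 1.2437) x3=(-2.0057, -0.8189, 1.2989) x4=(1.6433, -1.2034, -0.8241)
step 16: x0=(-0.8146, -1.7924, 0.8646) x1=(1.0030, 1.5647, -1.7522) x2=(-1.2210, -0.4297, 1.2476) x3=(-2.0149, -0.8046, 1.3055) x4=(1.6467, -1.2079, -0.8114)
step 17: x0=(-0.8093, -1.7987, 0.8672) x1=(1.0072, 1.5818, -1.7444) x2=(-1.2338, -0.4280, 1.2514) x3=(-2.0248, -0.7904, 1.3122) x4=(1.6498, -1.2122, -0.7987)
step 18: x0=(-0.8037, -1.8053, 0.8697) x1=(1.0115, 1.5989, -1.7366) x2=(-1.2461, -0.4258, 1.2553) x3=(-2.0353, -0.7764, 1.3189) x4=(1.6526, -1.2164, -0.7858)
step 19: x0=(-0.7978, -1.8123, 0.8720) x1=(1.0159, 1.6159, -1.7288) x2=(-1.2579, -0.4232, 1.2592) x3=(-2.0465, -0.7625, 1.3258) x4=(1.6552, -1.2205, -0.7727)
step 20: x0=(-0.7916, -1.8197, 0.8742) x1=(1.0202, 1.6330, -1.7211) x2=(-1.2691, -0.4203, 1.2631) x3=(-2.0584, -0.7488, 1.3327) x4=(1.6576, -1.2245, -0.7596)
step 21: x0=(-0.7852, -1.8275, 0.8762) x1=(1.0247, 1.6500, -1.7134) x2=(-1.2799, -0.4169, 1.2670) x3=(-2.0710, -0.7353, 1.3398) x4=(1.6596, -1.2284, -0.7464)
step 22: x0=(-0.7785, -1.8356, 0.8781) x1=(1.0291, 1.6671, -1.7057) x2=(-1.2902, -0.4132, 1.2708) x3=(-2.0842, -0.7219, 1.3469) x4=(1.6614, -1.2321, -0.7330)
step 23: x0=(-0.7715, -1.8440, 0.8799) x1=(1.0336, 1.6841, -1.6980) x2=(-1.2999, -0.4090, 1.2747) x3=(-2.0982, -0.7087, 1.3541) x4=(1.6630, -1.2358, -0.7195)
step 24: x0=(-0.7643, -1.8528, 0.8816) x1=(1.0381, 1.7011, -1.6904) x2=(-1.3091, -0.4046, 1.2785) x3=(-2.1129, -0.6956, 1.3615) x4=(1.6642, -1.2393, -0.7059)
step 25: x0=(-0.7569, -1.8619, 0.8831) x1=(1.0427, 1.7181, -1.6827) x2=(-1.3177, -0.3997, 1.2824) x3=(-2.1282, -0.6826, 1.3689) x4=(1.6652, -1.2427, -0.6922)
step 26: x0=(-0.7492, -1.8713, 0.8845) x1=(1.0472, 1.7351, -1.6751) x2=(-1.3259, -0.3946, 1.2862) x3=(-2.1442, -0.6698, 1.3764) x4=(1.6660, -1.2460, -0.6784)
step 27: x0=(-0.7412, -1.8810, 0.8858) x1=(1.0519, 1.7522, -1.6676) x2=(-1.3335, -0.3891, 1.2900) x3=(-2.1609, -0.6571, 1.3840) x4=(1.6664, -1.2492, -0.6644)
step 28: x0=(-0.7331, -1.8910, 0.8870) x1=(1.0565, 1.7692, -1.6600) x2=(-1.3406, -0.3833, 1.2938) x3=(-2.1782, -0.6446, 1.3917) x4=(1.6666, -1.2522, -0.6504)
step 29: x0=(-0.7247, -1.9013, 0.8881) x1=(1.0612, 1.7862, -1.6524) x2=(-1.3473, -0.3772, 1.2975) x3=(-2.1962, -0.6321, 1.3995) x4=(1.6666, -1.2552, -0.6362)

pair (2,3), distance 0.8554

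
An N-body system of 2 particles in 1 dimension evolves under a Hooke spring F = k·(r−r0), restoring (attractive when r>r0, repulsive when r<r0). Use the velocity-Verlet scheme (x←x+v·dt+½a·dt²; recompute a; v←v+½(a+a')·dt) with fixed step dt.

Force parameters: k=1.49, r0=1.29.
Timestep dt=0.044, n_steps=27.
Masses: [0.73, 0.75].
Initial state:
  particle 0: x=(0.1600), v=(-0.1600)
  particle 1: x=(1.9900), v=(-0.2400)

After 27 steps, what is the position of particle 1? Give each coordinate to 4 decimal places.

step 0: x0=(0.1600) x1=(1.9900)
step 1: x0=(0.1540) x1=(1.9784)
step 2: x0=(0.1502) x1=(1.9647)
step 3: x0=(0.1484) x1=(1.9491)
step 4: x0=(0.1486) x1=(1.9314)
step 5: x0=(0.1508) x1=(1.9119)
step 6: x0=(0.1548) x1=(1.8906)
step 7: x0=(0.1606) x1=(1.8675)
step 8: x0=(0.1681) x1=(1.8428)
step 9: x0=(0.1770) x1=(1.8167)
step 10: x0=(0.1874) x1=(1.7892)
step 11: x0=(0.1990) x1=(1.7605)
step 12: x0=(0.2116) x1=(1.7308)
step 13: x0=(0.2252) x1=(1.7002)
step 14: x0=(0.2395) x1=(1.6689)
step 15: x0=(0.2543) x1=(1.6370)
step 16: x0=(0.2695) x1=(1.6048)
step 17: x0=(0.2849) x1=(1.5724)
step 18: x0=(0.3003) x1=(1.5400)
step 19: x0=(0.3155) x1=(1.5078)
step 20: x0=(0.3303) x1=(1.4760)
step 21: x0=(0.3445) x1=(1.4448)
step 22: x0=(0.3580) x1=(1.4142)
step 23: x0=(0.3705) x1=(1.3846)
step 24: x0=(0.3820) x1=(1.3561)
step 25: x0=(0.3922) x1=(1.3287)
step 26: x0=(0.4010) x1=(1.3027)
step 27: x0=(0.4083) x1=(1.2782)

(1.2782)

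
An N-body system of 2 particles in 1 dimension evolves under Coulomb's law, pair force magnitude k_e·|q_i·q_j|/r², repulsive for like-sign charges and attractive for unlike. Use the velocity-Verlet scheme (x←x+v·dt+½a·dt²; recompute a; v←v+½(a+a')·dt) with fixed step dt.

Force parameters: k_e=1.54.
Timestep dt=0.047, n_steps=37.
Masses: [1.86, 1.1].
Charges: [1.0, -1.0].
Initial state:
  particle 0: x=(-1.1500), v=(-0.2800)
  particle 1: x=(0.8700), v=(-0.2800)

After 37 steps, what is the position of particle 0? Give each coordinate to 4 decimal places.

step 0: x0=(-1.1500) x1=(0.8700)
step 1: x0=(-1.1629) x1=(0.8565)
step 2: x0=(-1.1754) x1=(0.8422)
step 3: x0=(-1.1875) x1=(0.8271)
step 4: x0=(-1.1990) x1=(0.8113)
step 5: x0=(-1.2102) x1=(0.7947)
step 6: x0=(-1.2209) x1=(0.7773)
step 7: x0=(-1.2311) x1=(0.7592)
step 8: x0=(-1.2408) x1=(0.7403)
step 9: x0=(-1.2501) x1=(0.7206)
step 10: x0=(-1.2590) x1=(0.7001)
step 11: x0=(-1.2673) x1=(0.6788)
step 12: x0=(-1.2752) x1=(0.6567)
step 13: x0=(-1.2825) x1=(0.6338)
step 14: x0=(-1.2894) x1=(0.6100)
step 15: x0=(-1.2958) x1=(0.5853)
step 16: x0=(-1.3016) x1=(0.5598)
step 17: x0=(-1.3070) x1=(0.5334)
step 18: x0=(-1.3118) x1=(0.5061)
step 19: x0=(-1.3160) x1=(0.4778)
step 20: x0=(-1.3196) x1=(0.4486)
step 21: x0=(-1.3227) x1=(0.4184)
step 22: x0=(-1.3252) x1=(0.3872)
step 23: x0=(-1.3270) x1=(0.3549)
step 24: x0=(-1.3282) x1=(0.3215)
step 25: x0=(-1.3288) x1=(0.2870)
step 26: x0=(-1.3286) x1=(0.2513)
step 27: x0=(-1.3277) x1=(0.2144)
step 28: x0=(-1.3260) x1=(0.1761)
step 29: x0=(-1.3236) x1=(0.1365)
step 30: x0=(-1.3202) x1=(0.0955)
step 31: x0=(-1.3160) x1=(0.0529)
step 32: x0=(-1.3107) x1=(0.0086)
step 33: x0=(-1.3045) x1=(-0.0374)
step 34: x0=(-1.2970) x1=(-0.0854)
step 35: x0=(-1.2884) x1=(-0.1354)
step 36: x0=(-1.2783) x1=(-0.1878)
step 37: x0=(-1.2668) x1=(-0.2428)

(-1.2668)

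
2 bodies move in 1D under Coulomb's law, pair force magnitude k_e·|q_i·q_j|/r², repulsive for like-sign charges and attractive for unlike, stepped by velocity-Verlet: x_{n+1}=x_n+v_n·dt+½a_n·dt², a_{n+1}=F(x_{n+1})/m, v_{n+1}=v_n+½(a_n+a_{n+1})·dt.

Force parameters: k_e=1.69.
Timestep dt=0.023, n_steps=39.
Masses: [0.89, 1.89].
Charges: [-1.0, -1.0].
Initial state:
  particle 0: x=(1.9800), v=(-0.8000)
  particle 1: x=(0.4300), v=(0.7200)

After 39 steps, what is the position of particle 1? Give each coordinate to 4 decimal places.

step 0: x0=(1.9800) x1=(0.4300)
step 1: x0=(1.9618) x1=(0.4465)
step 2: x0=(1.9441) x1=(0.4627)
step 3: x0=(1.9268) x1=(0.4788)
step 4: x0=(1.9099) x1=(0.4946)
step 5: x0=(1.8936) x1=(0.5101)
step 6: x0=(1.8778) x1=(0.5255)
step 7: x0=(1.8626) x1=(0.5406)
step 8: x0=(1.8479) x1=(0.5554)
step 9: x0=(1.8339) x1=(0.5699)
step 10: x0=(1.8204) x1=(0.5841)
step 11: x0=(1.8076) x1=(0.5980)
step 12: x0=(1.7956) x1=(0.6116)
step 13: x0=(1.7842) x1=(0.6249)
step 14: x0=(1.7736) x1=(0.6378)
step 15: x0=(1.7637) x1=(0.6503)
step 16: x0=(1.7547) x1=(0.6624)
step 17: x0=(1.7465) x1=(0.6742)
step 18: x0=(1.7391) x1=(0.6855)
step 19: x0=(1.7327) x1=(0.6965)
step 20: x0=(1.7272) x1=(0.7069)
step 21: x0=(1.7227) x1=(0.7170)
step 22: x0=(1.7192) x1=(0.7265)
step 23: x0=(1.7167) x1=(0.7356)
step 24: x0=(1.7152) x1=(0.7442)
step 25: x0=(1.7148) x1=(0.7523)
step 26: x0=(1.7155) x1=(0.7598)
step 27: x0=(1.7173) x1=(0.7669)
step 28: x0=(1.7202) x1=(0.7734)
step 29: x0=(1.7242) x1=(0.7794)
step 30: x0=(1.7294) x1=(0.7849)
step 31: x0=(1.7356) x1=(0.7898)
step 32: x0=(1.7430) x1=(0.7942)
step 33: x0=(1.7515) x1=(0.7981)
step 34: x0=(1.7611) x1=(0.8015)
step 35: x0=(1.7719) x1=(0.8044)
step 36: x0=(1.7836) x1=(0.8067)
step 37: x0=(1.7965) x1=(0.8086)
step 38: x0=(1.8103) x1=(0.8099)
step 39: x0=(1.8252) x1=(0.8108)

(0.8108)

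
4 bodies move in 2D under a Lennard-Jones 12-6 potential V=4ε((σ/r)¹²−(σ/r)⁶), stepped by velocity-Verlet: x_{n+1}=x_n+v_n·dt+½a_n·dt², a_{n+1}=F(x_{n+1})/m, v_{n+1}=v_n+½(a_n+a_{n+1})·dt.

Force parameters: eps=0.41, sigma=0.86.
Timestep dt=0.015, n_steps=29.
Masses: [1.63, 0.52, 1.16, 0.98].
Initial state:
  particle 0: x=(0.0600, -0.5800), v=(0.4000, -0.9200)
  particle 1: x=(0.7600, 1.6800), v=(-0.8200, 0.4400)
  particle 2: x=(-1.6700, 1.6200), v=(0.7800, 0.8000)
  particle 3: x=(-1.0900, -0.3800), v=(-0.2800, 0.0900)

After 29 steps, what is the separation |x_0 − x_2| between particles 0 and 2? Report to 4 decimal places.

3.3115

step 0: x0=(0.0600, -0.5800) x1=(0.7600, 1.6800) x2=(-1.6700, 1.6200) x3=(-1.0900, -0.3800)
step 1: x0=(0.0659, -0.5938) x1=(0.7477, 1.6866) x2=(-1.6583, 1.6320) x3=(-1.0941, -0.3787)
step 2: x0=(0.0718, -0.6076) x1=(0.7354, 1.6932) x2=(-1.6466, 1.6440) x3=(-1.0980, -0.3774)
step 3: x0=(0.0775, -0.6213) x1=(0.7231, 1.6998) x2=(-1.6349, 1.6560) x3=(-1.1017, -0.3761)
step 4: x0=(0.0831, -0.6350) x1=(0.7108, 1.7064) x2=(-1.6232, 1.6680) x3=(-1.1052, -0.3748)
step 5: x0=(0.0886, -0.6487) x1=(0.6984, 1.7129) x2=(-1.6115, 1.6799) x3=(-1.1086, -0.3736)
step 6: x0=(0.0940, -0.6624) x1=(0.6861, 1.7195) x2=(-1.5997, 1.6919) x3=(-1.1118, -0.3725)
step 7: x0=(0.0993, -0.6760) x1=(0.6738, 1.7261) x2=(-1.5880, 1.7039) x3=(-1.1149, -0.3713)
step 8: x0=(0.1045, -0.6896) x1=(0.6614, 1.7326) x2=(-1.5763, 1.7159) x3=(-1.1178, -0.3702)
step 9: x0=(0.1096, -0.7032) x1=(0.6490, 1.7392) x2=(-1.5646, 1.7278) x3=(-1.1205, -0.3691)
step 10: x0=(0.1147, -0.7168) x1=(0.6367, 1.7458) x2=(-1.5528, 1.7398) x3=(-1.1232, -0.3681)
step 11: x0=(0.1197, -0.7304) x1=(0.6243, 1.7523) x2=(-1.5411, 1.7517) x3=(-1.1257, -0.3670)
step 12: x0=(0.1246, -0.7439) x1=(0.6119, 1.7589) x2=(-1.5294, 1.7637) x3=(-1.1281, -0.3661)
step 13: x0=(0.1294, -0.7574) x1=(0.5995, 1.7654) x2=(-1.5176, 1.7756) x3=(-1.1304, -0.3651)
step 14: x0=(0.1342, -0.7709) x1=(0.5871, 1.7720) x2=(-1.5059, 1.7876) x3=(-1.1326, -0.3642)
step 15: x0=(0.1389, -0.7844) x1=(0.5747, 1.7785) x2=(-1.4941, 1.7995) x3=(-1.1346, -0.3633)
step 16: x0=(0.1436, -0.7978) x1=(0.5623, 1.7850) x2=(-1.4823, 1.8115) x3=(-1.1366, -0.3624)
step 17: x0=(0.1482, -0.8113) x1=(0.5499, 1.7916) x2=(-1.4706, 1.8234) x3=(-1.1385, -0.3615)
step 18: x0=(0.1528, -0.8247) x1=(0.5374, 1.7981) x2=(-1.4588, 1.8353) x3=(-1.1403, -0.3607)
step 19: x0=(0.1573, -0.8381) x1=(0.5250, 1.8046) x2=(-1.4470, 1.8472) x3=(-1.1421, -0.3599)
step 20: x0=(0.1617, -0.8515) x1=(0.5125, 1.8112) x2=(-1.4352, 1.8592) x3=(-1.1437, -0.3591)
step 21: x0=(0.1661, -0.8648) x1=(0.5000, 1.8177) x2=(-1.4234, 1.8711) x3=(-1.1453, -0.3584)
step 22: x0=(0.1705, -0.8782) x1=(0.4875, 1.8242) x2=(-1.4116, 1.8830) x3=(-1.1468, -0.3576)
step 23: x0=(0.1749, -0.8915) x1=(0.4749, 1.8307) x2=(-1.3998, 1.8949) x3=(-1.1482, -0.3569)
step 24: x0=(0.1792, -0.9048) x1=(0.4624, 1.8372) x2=(-1.3880, 1.9068) x3=(-1.1496, -0.3563)
step 25: x0=(0.1834, -0.9181) x1=(0.4498, 1.8438) x2=(-1.3762, 1.9187) x3=(-1.1509, -0.3556)
step 26: x0=(0.1876, -0.9314) x1=(0.4372, 1.8503) x2=(-1.3643, 1.9307) x3=(-1.1522, -0.3549)
step 27: x0=(0.1918, -0.9446) x1=(0.4245, 1.8568) x2=(-1.3525, 1.9426) x3=(-1.1534, -0.3543)
step 28: x0=(0.1960, -0.9579) x1=(0.4119, 1.8633) x2=(-1.3406, 1.9545) x3=(-1.1545, -0.3537)
step 29: x0=(0.2001, -0.9711) x1=(0.3992, 1.8698) x2=(-1.3287, 1.9664) x3=(-1.1556, -0.3531)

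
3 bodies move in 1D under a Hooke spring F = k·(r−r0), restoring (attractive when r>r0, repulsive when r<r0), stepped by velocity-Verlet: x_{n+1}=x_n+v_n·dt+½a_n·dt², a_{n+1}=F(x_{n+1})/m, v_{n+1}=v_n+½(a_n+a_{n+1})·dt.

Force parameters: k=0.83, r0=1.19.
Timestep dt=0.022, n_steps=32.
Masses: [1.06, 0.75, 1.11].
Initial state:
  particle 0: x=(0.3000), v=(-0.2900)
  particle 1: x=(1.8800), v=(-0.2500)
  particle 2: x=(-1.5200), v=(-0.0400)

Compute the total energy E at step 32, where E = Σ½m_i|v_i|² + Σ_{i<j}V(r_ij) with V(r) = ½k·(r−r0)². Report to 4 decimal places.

2.3230

step 0: x0=(0.3000) x1=(1.8800) x2=(-1.5200)
step 1: x0=(0.2936) x1=(1.8738) x2=(-1.5204)
step 2: x0=(0.2871) x1=(1.8662) x2=(-1.5197)
step 3: x0=(0.2805) x1=(1.8572) x2=(-1.5180)
step 4: x0=(0.2738) x1=(1.8469) x2=(-1.5153)
step 5: x0=(0.2670) x1=(1.8352) x2=(-1.5117)
step 6: x0=(0.2602) x1=(1.8221) x2=(-1.5070)
step 7: x0=(0.2532) x1=(1.8077) x2=(-1.5013)
step 8: x0=(0.2462) x1=(1.7919) x2=(-1.4947)
step 9: x0=(0.2392) x1=(1.7749) x2=(-1.4871)
step 10: x0=(0.2320) x1=(1.7565) x2=(-1.4785)
step 11: x0=(0.2248) x1=(1.7369) x2=(-1.4691)
step 12: x0=(0.2175) x1=(1.7160) x2=(-1.4587)
step 13: x0=(0.2102) x1=(1.6939) x2=(-1.4474)
step 14: x0=(0.2027) x1=(1.6706) x2=(-1.4353)
step 15: x0=(0.1953) x1=(1.6461) x2=(-1.4223)
step 16: x0=(0.1877) x1=(1.6204) x2=(-1.4084)
step 17: x0=(0.1801) x1=(1.5937) x2=(-1.3938)
step 18: x0=(0.1724) x1=(1.5659) x2=(-1.3783)
step 19: x0=(0.1647) x1=(1.5370) x2=(-1.3621)
step 20: x0=(0.1569) x1=(1.5071) x2=(-1.3452)
step 21: x0=(0.1491) x1=(1.4762) x2=(-1.3275)
step 22: x0=(0.1412) x1=(1.4444) x2=(-1.3092)
step 23: x0=(0.1332) x1=(1.4117) x2=(-1.2902)
step 24: x0=(0.1252) x1=(1.3781) x2=(-1.2705)
step 25: x0=(0.1171) x1=(1.3437) x2=(-1.2503)
step 26: x0=(0.1090) x1=(1.3086) x2=(-1.2295)
step 27: x0=(0.1009) x1=(1.2727) x2=(-1.2081)
step 28: x0=(0.0926) x1=(1.2361) x2=(-1.1862)
step 29: x0=(0.0844) x1=(1.1990) x2=(-1.1639)
step 30: x0=(0.0760) x1=(1.1612) x2=(-1.1411)
step 31: x0=(0.0677) x1=(1.1228) x2=(-1.1179)
step 32: x0=(0.0592) x1=(1.0840) x2=(-1.0943)
step 0 velocities: v0=(-0.2900) v1=(-0.2500) v2=(-0.0400)
step 0: KE=0.0689, PE=2.2547, E=2.3236
step 32 velocities: v0=(-0.3841) v1=(-1.7743) v2=(1.0798)
step 32: KE=1.9058, PE=0.4173, E=2.3230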